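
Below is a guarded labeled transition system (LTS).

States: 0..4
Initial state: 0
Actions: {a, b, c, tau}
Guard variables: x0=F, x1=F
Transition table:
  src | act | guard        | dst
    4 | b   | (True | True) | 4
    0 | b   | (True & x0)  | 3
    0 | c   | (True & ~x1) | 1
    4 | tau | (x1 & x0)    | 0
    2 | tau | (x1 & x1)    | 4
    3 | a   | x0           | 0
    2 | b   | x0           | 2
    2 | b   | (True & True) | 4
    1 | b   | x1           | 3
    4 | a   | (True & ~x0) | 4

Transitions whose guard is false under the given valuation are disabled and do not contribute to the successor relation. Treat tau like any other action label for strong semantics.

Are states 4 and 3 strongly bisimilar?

Answer: NOT BISIMILAR

Working:
Bisimulation quotient by refinement:
  round 0: {{0,1,2,3,4}}
  round 1: {{0},{1,3},{2},{4}}
4 equivalence class(es) (converged in 2)
4∈{4}, 3∈{1,3}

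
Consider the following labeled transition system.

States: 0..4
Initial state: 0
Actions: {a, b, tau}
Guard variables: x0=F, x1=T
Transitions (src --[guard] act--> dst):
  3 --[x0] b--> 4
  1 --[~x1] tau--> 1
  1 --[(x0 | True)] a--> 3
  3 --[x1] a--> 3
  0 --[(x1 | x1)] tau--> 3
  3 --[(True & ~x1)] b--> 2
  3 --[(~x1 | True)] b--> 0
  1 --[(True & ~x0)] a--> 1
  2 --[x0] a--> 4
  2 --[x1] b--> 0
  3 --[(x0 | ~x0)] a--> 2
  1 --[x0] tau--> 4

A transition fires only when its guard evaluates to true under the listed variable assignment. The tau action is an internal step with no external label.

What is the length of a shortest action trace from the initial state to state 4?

Answer: UNREACHABLE

Trace:
Layered search for 4:
  L0 = {0}
  L1 = {3}
  L2 = {2}
4 never appears.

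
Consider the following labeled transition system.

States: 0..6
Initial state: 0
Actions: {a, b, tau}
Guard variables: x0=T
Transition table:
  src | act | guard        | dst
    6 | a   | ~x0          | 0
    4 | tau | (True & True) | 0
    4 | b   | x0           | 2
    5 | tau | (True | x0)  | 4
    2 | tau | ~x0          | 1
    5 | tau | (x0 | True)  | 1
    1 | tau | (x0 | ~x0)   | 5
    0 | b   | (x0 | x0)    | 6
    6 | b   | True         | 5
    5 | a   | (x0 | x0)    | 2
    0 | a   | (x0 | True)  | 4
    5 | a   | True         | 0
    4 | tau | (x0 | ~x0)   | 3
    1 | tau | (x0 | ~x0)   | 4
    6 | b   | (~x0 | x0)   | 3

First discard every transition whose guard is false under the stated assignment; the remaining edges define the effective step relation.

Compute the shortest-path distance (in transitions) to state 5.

Answer: 2

Trace:
Layered search for 5:
  depth 0: {0}
  depth 1: {4,6}
  depth 2: {2,3,5}
first hit 5 at d=2 via b·b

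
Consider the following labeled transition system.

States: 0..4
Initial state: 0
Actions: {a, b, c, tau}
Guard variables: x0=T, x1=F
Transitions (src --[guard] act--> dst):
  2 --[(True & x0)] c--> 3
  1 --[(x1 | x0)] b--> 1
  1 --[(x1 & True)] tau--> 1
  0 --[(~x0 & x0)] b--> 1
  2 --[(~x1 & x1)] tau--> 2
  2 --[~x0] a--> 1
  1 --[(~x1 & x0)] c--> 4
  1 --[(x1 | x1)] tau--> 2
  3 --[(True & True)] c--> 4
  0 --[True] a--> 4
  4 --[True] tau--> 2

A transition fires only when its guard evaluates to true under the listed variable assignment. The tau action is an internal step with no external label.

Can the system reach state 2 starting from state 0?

Answer: REACHABLE

Trace:
Guard filter leaves 6 enabled edge(s).
depth 0: {0}
depth 1: {4}  total {0,4}
depth 2: {2}  total {0,2,4}
depth 3: {3}  total {0,2,3,4}
Reach set: {0,2,3,4}
trace reaching 2: a·tau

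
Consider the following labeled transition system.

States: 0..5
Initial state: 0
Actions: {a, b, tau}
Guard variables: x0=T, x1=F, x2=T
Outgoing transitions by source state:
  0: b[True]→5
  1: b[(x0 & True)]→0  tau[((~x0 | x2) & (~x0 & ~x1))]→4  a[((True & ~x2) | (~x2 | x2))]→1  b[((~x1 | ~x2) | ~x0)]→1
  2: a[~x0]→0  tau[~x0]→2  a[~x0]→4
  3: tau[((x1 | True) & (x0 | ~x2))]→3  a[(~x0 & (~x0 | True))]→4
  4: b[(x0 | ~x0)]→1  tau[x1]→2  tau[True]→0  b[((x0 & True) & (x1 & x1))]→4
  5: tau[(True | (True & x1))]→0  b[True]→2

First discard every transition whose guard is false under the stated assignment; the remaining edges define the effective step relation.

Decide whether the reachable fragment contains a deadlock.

Reach set: {0,2,5}
  0: b→5  [1 out]
  2: ∅  [STUCK]
  5: b→2  tau→0  [2 out]
witness 2: b·b

Answer: DEADLOCK at state 2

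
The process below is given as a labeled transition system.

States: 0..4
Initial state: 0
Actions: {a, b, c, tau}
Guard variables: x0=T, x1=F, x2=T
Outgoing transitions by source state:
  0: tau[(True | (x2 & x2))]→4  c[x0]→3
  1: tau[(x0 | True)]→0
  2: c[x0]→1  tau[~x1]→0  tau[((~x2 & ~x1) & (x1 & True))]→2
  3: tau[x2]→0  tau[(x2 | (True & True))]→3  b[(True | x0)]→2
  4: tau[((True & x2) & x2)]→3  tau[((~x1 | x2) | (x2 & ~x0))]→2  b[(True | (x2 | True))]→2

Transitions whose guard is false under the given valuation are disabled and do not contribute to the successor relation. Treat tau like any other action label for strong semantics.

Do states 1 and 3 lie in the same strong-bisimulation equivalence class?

Refine partition for ~:
  round 0: {{0,1,2,3,4}}
  round 1: {{0,2},{1},{3,4}}
  round 2: {{0},{1},{2},{3,4}}
  round 3: {{0},{1},{2},{3},{4}}
stable after 4 split(s): 5 block(s)
class of 1: {1}; class of 3: {3}

Answer: NOT BISIMILAR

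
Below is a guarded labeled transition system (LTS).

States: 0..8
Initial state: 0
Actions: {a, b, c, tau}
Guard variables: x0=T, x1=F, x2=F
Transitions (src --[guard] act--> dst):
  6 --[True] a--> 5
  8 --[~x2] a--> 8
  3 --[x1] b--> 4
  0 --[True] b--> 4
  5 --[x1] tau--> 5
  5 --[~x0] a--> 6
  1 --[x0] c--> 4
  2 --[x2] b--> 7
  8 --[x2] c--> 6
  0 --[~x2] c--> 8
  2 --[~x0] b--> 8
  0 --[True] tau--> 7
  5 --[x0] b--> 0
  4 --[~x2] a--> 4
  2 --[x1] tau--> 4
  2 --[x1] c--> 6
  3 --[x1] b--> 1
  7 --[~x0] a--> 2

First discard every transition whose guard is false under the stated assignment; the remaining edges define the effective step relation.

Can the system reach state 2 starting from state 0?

After dropping false guards: 8 live edges.
L0 = {0}
L1 = {4,7,8}  total {0,4,7,8}
Reach set: {0,4,7,8}

Answer: UNREACHABLE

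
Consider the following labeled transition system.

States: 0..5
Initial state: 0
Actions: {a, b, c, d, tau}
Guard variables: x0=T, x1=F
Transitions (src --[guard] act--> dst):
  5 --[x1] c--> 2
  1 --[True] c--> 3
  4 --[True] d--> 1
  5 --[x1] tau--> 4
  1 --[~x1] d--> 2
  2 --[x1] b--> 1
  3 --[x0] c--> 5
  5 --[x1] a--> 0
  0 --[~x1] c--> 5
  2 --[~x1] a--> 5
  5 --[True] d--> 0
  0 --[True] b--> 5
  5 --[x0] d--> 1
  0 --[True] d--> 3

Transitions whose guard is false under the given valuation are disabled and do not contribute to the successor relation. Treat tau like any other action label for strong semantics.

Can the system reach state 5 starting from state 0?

10 transition(s) survive guard evaluation.
depth 0: {0}
depth 1: {3,5}  cumulative {0,3,5}
depth 2: {1}  cumulative {0,1,3,5}
depth 3: {2}  cumulative {0,1,2,3,5}
R = {0,1,2,3,5}
Path to 5: c

Answer: REACHABLE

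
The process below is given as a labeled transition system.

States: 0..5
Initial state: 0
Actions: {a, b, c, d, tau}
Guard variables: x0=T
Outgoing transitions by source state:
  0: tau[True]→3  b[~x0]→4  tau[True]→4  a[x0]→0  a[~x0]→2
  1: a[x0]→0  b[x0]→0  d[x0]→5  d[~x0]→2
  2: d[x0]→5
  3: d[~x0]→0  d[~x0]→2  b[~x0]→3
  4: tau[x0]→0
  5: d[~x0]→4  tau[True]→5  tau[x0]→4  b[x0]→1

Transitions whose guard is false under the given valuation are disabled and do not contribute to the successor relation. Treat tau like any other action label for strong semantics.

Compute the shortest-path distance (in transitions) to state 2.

Layered search for 2:
  depth 0: {0}
  depth 1: {3,4}
2 never appears.

Answer: UNREACHABLE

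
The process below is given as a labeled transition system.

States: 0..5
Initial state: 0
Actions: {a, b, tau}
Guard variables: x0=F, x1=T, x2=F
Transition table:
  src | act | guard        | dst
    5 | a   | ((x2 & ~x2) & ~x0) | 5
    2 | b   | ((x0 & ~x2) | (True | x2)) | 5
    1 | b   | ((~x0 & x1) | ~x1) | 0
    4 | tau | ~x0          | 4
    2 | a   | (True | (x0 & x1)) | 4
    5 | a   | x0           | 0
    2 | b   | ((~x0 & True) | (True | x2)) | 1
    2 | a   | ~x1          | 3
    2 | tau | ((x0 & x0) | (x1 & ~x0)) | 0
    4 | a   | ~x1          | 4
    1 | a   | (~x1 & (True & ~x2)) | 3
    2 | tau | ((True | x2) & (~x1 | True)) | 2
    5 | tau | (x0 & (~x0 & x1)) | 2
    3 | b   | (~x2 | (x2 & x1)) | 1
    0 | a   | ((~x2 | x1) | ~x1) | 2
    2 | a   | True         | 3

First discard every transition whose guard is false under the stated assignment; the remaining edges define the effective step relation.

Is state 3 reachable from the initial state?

Answer: REACHABLE

Analysis:
Guard filter leaves 10 enabled edge(s).
Layer 0: {0}
Layer 1: {2}  now seen {0,2}
Layer 2: {1,3,4,5}  now seen {0,1,2,3,4,5}
Reach set: {0,1,2,3,4,5}
trace reaching 3: a·a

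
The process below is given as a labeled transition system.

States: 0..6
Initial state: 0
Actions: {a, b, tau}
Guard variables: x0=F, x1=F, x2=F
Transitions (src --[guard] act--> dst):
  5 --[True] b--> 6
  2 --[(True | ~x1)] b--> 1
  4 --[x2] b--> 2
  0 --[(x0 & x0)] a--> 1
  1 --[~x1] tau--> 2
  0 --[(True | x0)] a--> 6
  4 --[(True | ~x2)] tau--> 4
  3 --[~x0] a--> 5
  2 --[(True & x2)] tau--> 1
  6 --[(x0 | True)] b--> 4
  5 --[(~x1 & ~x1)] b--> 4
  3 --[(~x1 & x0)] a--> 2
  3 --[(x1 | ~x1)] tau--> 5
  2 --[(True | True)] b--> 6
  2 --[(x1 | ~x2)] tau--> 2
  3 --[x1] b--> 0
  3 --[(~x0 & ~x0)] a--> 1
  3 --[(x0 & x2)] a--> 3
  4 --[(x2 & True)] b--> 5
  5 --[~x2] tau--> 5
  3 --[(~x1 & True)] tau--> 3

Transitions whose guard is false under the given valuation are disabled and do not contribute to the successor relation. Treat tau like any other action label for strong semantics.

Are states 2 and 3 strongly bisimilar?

Refine partition for ~:
  π0 = {{0,1,2,3,4,5,6}}
  π1 = {{0},{1,4},{2,5},{3},{6}}
  π2 = {{0},{1},{2,5},{3},{4},{6}}
  π3 = {{0},{1},{2},{3},{4},{5},{6}}
Fixed point at round 4; 7 class(es).
class of 2: {2}; class of 3: {3}

Answer: NOT BISIMILAR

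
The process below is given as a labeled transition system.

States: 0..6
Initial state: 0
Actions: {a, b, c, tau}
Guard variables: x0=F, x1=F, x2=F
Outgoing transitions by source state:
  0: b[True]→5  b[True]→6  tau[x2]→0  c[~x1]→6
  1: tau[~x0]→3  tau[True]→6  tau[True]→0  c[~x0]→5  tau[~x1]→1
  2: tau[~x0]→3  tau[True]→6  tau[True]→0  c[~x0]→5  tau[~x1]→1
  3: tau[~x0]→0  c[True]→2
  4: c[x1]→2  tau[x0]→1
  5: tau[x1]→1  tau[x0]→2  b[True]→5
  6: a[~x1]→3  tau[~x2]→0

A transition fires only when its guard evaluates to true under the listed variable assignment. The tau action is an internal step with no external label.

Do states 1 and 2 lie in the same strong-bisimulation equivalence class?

Answer: BISIMILAR

Working:
Refine partition for ~:
  P[0] = {{0,1,2,3,4,5,6}}
  P[1] = {{0},{1,2,3},{4},{5},{6}}
  P[2] = {{0},{1,2},{3},{4},{5},{6}}
Fixed point at round 3; 6 class(es).
[1]={1,2}  [2]={1,2}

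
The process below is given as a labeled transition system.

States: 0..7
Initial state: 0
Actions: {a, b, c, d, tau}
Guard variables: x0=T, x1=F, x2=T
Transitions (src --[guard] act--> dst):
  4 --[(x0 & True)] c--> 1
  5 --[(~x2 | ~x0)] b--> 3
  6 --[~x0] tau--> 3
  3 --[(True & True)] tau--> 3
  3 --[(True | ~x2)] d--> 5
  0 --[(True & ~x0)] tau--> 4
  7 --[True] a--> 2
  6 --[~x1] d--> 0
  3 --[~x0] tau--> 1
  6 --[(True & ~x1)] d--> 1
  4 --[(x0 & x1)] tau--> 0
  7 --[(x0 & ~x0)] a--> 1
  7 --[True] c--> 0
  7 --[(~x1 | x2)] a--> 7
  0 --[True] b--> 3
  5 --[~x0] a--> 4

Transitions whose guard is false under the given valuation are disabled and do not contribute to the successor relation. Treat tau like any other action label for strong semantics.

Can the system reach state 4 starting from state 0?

Guard filter leaves 9 enabled edge(s).
L0 = {0}
L1 = {3}  cumulative {0,3}
L2 = {5}  cumulative {0,3,5}
Reachable = {0,3,5}

Answer: UNREACHABLE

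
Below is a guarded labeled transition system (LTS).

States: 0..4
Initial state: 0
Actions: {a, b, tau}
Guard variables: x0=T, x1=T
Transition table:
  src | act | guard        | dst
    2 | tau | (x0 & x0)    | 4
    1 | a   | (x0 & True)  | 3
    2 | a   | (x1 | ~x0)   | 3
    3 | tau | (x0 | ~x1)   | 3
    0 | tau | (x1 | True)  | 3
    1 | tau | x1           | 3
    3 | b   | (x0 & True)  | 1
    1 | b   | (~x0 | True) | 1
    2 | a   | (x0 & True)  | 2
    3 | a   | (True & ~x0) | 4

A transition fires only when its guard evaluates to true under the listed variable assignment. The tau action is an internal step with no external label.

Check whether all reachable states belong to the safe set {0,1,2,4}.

Inv-set: {0,1,2,4}
Reachable = {0,1,3}
  0: ok
  1: ok
  3: ✗ unsafe
witness against invariant: tau → 3

Answer: INVARIANT VIOLATED at state 3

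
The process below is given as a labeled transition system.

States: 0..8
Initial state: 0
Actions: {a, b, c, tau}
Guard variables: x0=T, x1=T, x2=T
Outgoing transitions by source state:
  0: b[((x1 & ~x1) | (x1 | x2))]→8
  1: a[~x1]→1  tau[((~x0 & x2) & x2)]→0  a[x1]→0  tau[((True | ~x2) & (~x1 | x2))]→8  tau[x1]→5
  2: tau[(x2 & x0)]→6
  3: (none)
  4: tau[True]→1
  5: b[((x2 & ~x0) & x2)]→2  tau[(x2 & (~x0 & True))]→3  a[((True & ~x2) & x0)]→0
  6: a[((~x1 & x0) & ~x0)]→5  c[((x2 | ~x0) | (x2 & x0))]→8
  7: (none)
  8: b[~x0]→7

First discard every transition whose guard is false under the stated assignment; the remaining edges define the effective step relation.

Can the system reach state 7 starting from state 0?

Guard filter leaves 7 enabled edge(s).
depth 0: {0}
depth 1: {8}  cumulative {0,8}
Reachable = {0,8}

Answer: UNREACHABLE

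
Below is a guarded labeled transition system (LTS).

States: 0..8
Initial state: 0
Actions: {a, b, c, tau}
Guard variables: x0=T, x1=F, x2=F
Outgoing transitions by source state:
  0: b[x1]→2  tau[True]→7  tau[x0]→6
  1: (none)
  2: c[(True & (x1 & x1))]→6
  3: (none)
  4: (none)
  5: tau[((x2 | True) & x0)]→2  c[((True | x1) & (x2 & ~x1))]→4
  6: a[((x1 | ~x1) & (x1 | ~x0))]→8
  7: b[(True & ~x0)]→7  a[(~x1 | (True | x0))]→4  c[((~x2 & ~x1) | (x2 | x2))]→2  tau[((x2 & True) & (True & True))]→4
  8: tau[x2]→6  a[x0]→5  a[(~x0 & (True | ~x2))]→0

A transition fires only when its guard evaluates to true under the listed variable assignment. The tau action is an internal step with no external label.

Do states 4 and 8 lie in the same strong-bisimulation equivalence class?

Answer: NOT BISIMILAR

Working:
Bisimulation quotient by refinement:
  round 0: {{0,1,2,3,4,5,6,7,8}}
  round 1: {{0,5},{1,2,3,4,6},{7},{8}}
  round 2: {{0},{1,2,3,4,6},{5},{7},{8}}
stable after 3 split(s): 5 block(s)
4∈{1,2,3,4,6}, 8∈{8}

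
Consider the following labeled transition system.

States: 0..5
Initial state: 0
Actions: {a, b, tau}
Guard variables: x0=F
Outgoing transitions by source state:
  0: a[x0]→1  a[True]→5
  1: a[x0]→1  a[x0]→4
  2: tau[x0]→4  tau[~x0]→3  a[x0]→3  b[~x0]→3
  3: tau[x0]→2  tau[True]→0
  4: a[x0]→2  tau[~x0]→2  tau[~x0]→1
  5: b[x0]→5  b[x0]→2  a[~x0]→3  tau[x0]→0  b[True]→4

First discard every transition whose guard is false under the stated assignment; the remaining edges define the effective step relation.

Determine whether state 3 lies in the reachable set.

After dropping false guards: 8 live edges.
depth 0: {0}
depth 1: {5}  total {0,5}
depth 2: {3,4}  total {0,3,4,5}
depth 3: {1,2}  total {0,1,2,3,4,5}
R = {0,1,2,3,4,5}
trace reaching 3: a·a

Answer: REACHABLE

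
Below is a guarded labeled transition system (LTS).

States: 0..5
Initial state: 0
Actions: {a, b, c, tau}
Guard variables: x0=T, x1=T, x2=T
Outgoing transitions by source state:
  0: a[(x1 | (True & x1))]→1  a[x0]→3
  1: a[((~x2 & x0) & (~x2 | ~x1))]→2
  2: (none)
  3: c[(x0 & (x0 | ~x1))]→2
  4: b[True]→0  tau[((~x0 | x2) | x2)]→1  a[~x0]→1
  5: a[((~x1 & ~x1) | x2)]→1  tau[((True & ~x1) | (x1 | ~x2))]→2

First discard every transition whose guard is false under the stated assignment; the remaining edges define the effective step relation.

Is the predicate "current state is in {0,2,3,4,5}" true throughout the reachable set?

Answer: INVARIANT VIOLATED at state 1

Analysis:
Safe = {0,2,3,4,5}
Reachable = {0,1,2,3}
  0: ok
  1: outside
  2: ok
  3: ok
witness against invariant: a → 1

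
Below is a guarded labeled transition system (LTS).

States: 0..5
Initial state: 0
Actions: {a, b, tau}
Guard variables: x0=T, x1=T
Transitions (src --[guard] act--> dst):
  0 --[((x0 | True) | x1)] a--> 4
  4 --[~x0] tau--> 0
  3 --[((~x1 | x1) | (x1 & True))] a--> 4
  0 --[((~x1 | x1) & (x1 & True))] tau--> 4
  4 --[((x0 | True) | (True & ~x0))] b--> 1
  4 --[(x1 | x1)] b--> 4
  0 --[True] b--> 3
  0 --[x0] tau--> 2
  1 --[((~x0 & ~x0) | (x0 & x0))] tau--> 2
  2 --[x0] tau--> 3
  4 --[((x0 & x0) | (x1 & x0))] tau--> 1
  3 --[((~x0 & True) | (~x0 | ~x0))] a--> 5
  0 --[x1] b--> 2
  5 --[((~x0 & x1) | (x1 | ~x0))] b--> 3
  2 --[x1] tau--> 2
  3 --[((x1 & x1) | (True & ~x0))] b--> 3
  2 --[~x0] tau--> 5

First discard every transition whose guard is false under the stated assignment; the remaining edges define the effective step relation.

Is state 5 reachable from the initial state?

Guard filter leaves 14 enabled edge(s).
depth 0: {0}
depth 1: {2,3,4}  now seen {0,2,3,4}
depth 2: {1}  now seen {0,1,2,3,4}
Reach set: {0,1,2,3,4}

Answer: UNREACHABLE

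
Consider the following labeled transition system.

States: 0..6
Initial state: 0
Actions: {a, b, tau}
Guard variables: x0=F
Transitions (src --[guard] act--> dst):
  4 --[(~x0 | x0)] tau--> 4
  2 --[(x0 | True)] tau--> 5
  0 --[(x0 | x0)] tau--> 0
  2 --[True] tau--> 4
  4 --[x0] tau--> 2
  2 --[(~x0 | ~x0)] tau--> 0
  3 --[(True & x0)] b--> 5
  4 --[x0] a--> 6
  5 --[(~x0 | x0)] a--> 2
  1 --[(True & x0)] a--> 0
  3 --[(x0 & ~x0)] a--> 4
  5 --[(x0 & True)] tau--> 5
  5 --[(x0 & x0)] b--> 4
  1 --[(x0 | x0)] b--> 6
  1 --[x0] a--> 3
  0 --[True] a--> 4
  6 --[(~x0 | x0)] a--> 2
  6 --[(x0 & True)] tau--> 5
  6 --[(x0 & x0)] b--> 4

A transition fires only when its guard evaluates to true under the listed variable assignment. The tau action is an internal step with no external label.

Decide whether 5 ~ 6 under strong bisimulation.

Answer: BISIMILAR

Analysis:
Refine partition for ~:
  π0 = {{0,1,2,3,4,5,6}}
  π1 = {{0,5,6},{1,3},{2,4}}
  π2 = {{0,5,6},{1,3},{2},{4}}
  π3 = {{0},{1,3},{2},{4},{5,6}}
Fixed point at round 4; 5 class(es).
5∈{5,6}, 6∈{5,6}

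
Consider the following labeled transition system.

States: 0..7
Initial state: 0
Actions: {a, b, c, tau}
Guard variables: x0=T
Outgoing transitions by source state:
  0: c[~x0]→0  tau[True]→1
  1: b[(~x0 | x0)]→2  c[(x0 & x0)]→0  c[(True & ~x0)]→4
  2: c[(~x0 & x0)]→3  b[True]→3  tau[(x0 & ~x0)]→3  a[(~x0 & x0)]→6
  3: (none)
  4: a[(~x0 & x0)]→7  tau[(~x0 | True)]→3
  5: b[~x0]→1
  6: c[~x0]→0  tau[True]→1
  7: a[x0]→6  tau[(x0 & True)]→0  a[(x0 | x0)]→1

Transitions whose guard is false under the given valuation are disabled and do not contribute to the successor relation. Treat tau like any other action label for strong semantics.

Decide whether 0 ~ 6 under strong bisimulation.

Answer: BISIMILAR

Analysis:
Refine partition for ~:
  π0 = {{0,1,2,3,4,5,6,7}}
  π1 = {{0,4,6},{1},{2},{3,5},{7}}
  π2 = {{0,6},{1},{2},{3,5},{4},{7}}
stable after 3 split(s): 6 block(s)
0∈{0,6}, 6∈{0,6}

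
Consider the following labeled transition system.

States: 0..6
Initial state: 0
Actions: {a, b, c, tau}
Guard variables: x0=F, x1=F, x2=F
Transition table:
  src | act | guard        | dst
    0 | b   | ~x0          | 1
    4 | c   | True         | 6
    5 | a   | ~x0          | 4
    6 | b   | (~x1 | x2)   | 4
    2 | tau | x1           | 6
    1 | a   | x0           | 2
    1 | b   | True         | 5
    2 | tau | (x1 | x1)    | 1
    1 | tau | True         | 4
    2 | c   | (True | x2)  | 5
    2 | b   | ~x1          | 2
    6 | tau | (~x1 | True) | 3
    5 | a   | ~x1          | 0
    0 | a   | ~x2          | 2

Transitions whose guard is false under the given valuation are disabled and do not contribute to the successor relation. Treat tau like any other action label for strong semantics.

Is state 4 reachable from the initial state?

Answer: REACHABLE

Working:
11 transition(s) survive guard evaluation.
Layer 0: {0}
Layer 1: {1,2}  now seen {0,1,2}
Layer 2: {4,5}  now seen {0,1,2,4,5}
Layer 3: {6}  now seen {0,1,2,4,5,6}
Layer 4: {3}  now seen {0,1,2,3,4,5,6}
Reachable = {0,1,2,3,4,5,6}
trace reaching 4: b·tau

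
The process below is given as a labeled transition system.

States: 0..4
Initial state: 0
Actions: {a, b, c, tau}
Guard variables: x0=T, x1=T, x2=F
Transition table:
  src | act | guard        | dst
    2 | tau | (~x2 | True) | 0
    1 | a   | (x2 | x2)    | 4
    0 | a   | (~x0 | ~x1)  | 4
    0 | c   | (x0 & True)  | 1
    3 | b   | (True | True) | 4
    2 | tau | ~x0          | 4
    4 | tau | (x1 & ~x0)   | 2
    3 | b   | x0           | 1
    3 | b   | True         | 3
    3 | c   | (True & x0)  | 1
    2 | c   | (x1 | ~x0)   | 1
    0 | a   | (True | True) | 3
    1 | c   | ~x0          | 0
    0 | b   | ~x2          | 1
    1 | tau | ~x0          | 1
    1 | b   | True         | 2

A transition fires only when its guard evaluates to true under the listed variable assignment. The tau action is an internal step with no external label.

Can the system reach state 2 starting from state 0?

Answer: REACHABLE

Trace:
Guard filter leaves 10 enabled edge(s).
L0 = {0}
L1 = {1,3}  cumulative {0,1,3}
L2 = {2,4}  cumulative {0,1,2,3,4}
R = {0,1,2,3,4}
trace reaching 2: c·b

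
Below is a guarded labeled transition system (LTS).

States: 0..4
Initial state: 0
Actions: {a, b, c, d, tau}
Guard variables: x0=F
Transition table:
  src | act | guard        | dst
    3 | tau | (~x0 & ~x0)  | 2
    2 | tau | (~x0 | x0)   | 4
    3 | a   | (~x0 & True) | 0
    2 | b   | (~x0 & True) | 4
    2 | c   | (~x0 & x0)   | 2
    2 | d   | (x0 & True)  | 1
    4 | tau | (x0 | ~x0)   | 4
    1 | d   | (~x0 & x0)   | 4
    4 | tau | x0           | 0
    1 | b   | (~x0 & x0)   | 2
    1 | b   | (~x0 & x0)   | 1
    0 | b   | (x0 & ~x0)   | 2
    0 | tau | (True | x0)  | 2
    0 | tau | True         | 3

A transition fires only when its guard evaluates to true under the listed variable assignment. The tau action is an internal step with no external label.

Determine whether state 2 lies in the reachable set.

After dropping false guards: 7 live edges.
depth 0: {0}
depth 1: {2,3}  total {0,2,3}
depth 2: {4}  total {0,2,3,4}
Reach set: {0,2,3,4}
witness 2: tau

Answer: REACHABLE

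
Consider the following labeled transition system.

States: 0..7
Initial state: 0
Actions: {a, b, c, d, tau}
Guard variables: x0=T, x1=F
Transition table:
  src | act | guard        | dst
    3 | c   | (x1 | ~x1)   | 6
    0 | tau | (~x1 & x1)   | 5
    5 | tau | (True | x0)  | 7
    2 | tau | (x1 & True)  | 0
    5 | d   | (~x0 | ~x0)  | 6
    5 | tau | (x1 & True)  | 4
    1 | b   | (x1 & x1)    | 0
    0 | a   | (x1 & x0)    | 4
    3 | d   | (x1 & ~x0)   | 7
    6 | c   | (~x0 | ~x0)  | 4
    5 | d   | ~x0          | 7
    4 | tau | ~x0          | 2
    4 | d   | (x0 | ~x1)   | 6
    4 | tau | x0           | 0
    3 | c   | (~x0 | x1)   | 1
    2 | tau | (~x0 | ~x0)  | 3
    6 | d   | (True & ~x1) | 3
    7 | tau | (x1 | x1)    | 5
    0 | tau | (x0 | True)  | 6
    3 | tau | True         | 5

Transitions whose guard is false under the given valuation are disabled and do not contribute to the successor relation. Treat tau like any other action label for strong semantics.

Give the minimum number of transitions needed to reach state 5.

Layered search for 5:
  Layer 0: {0}
  Layer 1: {6}
  Layer 2: {3}
  Layer 3: {5}
first hit 5 at d=3 via tau·d·tau

Answer: 3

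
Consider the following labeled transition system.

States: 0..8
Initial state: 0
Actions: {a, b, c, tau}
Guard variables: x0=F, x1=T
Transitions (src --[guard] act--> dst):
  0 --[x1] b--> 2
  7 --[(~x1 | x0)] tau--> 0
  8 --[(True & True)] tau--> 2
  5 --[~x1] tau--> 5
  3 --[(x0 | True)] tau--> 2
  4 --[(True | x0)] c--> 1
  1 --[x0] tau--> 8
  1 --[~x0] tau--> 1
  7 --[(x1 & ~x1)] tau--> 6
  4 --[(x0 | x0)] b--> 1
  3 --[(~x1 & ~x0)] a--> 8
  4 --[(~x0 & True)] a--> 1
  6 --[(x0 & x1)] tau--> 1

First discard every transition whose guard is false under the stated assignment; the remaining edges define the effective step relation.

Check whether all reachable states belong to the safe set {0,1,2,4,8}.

Allowed set {0,1,2,4,8}
R = {0,2}
  0: ✓
  2: ✓

Answer: INVARIANT HOLDS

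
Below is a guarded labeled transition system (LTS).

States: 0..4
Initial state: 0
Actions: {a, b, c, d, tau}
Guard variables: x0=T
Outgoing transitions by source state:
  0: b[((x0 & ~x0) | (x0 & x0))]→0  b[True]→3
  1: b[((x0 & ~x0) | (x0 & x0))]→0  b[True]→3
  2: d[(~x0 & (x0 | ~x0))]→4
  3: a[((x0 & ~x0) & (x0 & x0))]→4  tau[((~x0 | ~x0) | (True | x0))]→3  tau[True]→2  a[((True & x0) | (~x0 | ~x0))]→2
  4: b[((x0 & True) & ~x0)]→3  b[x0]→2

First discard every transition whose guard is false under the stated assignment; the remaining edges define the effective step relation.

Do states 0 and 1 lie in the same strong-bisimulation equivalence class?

Bisimulation quotient by refinement:
  P[0] = {{0,1,2,3,4}}
  P[1] = {{0,1,4},{2},{3}}
  P[2] = {{0,1},{2},{3},{4}}
stable after 3 split(s): 4 block(s)
class of 0: {0,1}; class of 1: {0,1}

Answer: BISIMILAR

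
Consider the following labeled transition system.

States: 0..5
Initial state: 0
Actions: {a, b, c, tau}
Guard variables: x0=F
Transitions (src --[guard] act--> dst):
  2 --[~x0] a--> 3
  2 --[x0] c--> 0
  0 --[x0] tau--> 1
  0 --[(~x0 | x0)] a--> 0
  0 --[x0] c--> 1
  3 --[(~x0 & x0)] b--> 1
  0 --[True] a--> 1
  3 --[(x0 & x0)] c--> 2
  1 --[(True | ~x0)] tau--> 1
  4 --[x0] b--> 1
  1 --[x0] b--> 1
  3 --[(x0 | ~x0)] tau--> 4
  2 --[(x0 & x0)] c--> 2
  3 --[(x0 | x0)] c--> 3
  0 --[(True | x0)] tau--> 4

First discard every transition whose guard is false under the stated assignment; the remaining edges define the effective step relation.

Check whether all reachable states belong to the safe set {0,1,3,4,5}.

Answer: INVARIANT HOLDS

Working:
Safe = {0,1,3,4,5}
R = {0,1,4}
  0: safe
  1: safe
  4: safe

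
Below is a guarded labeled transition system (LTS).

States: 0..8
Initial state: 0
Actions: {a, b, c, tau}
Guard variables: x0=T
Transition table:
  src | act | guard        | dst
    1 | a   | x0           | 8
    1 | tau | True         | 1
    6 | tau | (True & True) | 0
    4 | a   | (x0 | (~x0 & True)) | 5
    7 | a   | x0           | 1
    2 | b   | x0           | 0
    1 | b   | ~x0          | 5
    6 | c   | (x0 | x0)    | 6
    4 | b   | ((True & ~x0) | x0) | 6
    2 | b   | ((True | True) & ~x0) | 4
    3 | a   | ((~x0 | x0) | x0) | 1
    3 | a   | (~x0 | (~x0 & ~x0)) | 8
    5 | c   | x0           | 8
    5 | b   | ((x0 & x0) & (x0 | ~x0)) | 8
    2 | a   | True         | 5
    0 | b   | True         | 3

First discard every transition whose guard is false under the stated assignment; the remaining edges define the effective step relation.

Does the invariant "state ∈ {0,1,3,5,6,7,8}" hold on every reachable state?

Answer: INVARIANT HOLDS

Trace:
Inv-set: {0,1,3,5,6,7,8}
Reachable = {0,1,3,8}
  0: ✓
  1: ✓
  3: ✓
  8: ✓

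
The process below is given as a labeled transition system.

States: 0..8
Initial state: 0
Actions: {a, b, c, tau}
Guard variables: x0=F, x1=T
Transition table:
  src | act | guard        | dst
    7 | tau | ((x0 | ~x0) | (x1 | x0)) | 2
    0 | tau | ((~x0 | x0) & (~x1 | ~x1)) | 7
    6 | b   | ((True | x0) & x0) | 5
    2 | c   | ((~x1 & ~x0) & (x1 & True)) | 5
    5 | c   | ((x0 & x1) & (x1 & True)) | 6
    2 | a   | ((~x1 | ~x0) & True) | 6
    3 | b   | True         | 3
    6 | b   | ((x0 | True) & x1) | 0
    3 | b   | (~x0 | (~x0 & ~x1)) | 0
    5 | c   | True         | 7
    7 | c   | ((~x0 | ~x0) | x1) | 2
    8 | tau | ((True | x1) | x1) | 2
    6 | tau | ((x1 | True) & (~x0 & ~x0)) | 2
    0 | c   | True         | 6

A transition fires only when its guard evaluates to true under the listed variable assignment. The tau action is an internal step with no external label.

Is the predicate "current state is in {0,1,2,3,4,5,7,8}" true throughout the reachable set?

Answer: INVARIANT VIOLATED at state 6

Working:
Inv-set: {0,1,2,3,4,5,7,8}
Reach set: {0,2,6}
  0: ✓
  2: ✓
  6: VIOLATES
witness against invariant: c → 6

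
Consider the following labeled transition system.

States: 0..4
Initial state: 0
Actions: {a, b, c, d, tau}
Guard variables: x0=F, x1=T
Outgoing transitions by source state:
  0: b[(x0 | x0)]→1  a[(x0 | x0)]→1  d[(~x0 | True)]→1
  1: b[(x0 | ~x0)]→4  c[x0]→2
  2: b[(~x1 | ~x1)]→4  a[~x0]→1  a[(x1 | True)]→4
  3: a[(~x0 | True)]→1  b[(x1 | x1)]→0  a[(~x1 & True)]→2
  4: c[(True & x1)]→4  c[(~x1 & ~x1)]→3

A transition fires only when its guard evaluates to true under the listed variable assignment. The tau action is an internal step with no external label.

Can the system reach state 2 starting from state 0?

Answer: UNREACHABLE

Trace:
After dropping false guards: 7 live edges.
Layer 0: {0}
Layer 1: {1}  cumulative {0,1}
Layer 2: {4}  cumulative {0,1,4}
Reach set: {0,1,4}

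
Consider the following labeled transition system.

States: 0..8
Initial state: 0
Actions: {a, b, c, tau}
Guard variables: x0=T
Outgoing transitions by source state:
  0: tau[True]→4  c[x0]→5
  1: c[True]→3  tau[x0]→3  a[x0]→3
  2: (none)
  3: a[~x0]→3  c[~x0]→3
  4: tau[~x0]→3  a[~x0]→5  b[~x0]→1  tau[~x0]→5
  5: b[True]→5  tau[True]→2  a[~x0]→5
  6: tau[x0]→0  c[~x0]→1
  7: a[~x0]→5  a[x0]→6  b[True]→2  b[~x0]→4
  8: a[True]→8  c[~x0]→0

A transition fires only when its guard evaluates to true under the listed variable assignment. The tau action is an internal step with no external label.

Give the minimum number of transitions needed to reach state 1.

Breadth-first toward 1:
  depth 0: {0}
  depth 1: {4,5}
  depth 2: {2}
1 never appears.

Answer: UNREACHABLE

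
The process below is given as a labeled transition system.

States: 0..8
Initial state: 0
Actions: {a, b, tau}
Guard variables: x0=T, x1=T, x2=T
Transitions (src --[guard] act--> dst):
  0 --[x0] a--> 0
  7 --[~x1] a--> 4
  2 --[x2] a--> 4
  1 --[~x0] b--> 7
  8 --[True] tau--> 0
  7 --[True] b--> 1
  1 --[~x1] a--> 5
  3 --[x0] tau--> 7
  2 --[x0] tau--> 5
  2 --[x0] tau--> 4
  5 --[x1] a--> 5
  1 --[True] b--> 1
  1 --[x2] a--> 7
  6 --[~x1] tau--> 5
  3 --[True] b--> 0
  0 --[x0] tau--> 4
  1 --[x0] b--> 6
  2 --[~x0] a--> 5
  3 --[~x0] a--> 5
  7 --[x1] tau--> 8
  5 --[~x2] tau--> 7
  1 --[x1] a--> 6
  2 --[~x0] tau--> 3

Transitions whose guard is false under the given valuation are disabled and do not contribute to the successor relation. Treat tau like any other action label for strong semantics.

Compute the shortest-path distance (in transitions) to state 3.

Layered search for 3:
  depth 0: {0}
  depth 1: {4}
3 never appears.

Answer: UNREACHABLE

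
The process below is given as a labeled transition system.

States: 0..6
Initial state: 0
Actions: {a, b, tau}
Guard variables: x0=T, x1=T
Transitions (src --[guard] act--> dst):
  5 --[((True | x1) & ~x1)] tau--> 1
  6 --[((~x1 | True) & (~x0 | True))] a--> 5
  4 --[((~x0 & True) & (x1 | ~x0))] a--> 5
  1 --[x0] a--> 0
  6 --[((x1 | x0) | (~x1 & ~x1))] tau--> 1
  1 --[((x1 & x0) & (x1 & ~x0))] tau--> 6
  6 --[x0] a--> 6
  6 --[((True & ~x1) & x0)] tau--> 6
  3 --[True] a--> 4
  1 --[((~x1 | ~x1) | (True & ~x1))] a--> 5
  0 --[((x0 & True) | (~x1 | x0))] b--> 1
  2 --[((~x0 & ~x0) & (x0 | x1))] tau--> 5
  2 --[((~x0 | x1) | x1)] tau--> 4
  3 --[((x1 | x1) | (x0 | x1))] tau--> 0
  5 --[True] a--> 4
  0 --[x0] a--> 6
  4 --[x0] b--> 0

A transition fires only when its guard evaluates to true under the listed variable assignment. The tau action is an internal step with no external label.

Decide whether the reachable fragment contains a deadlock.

Answer: DEADLOCK-FREE

Working:
Reach set: {0,1,4,5,6}
  0: a→6  b→1  [2 out]
  1: a→0  [1 out]
  4: b→0  [1 out]
  5: a→4  [1 out]
  6: a→5  a→6  tau→1  [3 out]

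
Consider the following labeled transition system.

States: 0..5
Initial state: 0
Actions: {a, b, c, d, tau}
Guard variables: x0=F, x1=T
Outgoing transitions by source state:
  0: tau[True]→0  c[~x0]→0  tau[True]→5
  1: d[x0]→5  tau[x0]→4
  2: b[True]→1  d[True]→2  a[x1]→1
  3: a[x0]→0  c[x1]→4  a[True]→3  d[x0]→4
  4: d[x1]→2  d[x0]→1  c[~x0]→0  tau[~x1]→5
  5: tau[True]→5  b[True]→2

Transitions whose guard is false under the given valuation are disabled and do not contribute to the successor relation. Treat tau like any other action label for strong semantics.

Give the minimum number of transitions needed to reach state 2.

Breadth-first toward 2:
  L0 = {0}
  L1 = {5}
  L2 = {2}
first hit 2 at d=2 via tau·b

Answer: 2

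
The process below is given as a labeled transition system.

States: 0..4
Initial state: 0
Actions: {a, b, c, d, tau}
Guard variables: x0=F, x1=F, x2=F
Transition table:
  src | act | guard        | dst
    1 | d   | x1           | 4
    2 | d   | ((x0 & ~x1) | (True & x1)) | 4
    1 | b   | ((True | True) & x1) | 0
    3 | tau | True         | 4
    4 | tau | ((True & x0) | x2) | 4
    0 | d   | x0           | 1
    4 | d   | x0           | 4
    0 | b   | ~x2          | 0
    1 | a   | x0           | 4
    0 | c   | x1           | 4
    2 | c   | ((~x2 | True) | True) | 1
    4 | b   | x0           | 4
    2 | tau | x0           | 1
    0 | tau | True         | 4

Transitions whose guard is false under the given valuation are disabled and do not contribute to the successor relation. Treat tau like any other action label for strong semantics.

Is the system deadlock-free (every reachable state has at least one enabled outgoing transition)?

R = {0,4}
  0: b→0  tau→4  [deg 2]
  4: ∅  [no exit]
Path to 4: tau

Answer: DEADLOCK at state 4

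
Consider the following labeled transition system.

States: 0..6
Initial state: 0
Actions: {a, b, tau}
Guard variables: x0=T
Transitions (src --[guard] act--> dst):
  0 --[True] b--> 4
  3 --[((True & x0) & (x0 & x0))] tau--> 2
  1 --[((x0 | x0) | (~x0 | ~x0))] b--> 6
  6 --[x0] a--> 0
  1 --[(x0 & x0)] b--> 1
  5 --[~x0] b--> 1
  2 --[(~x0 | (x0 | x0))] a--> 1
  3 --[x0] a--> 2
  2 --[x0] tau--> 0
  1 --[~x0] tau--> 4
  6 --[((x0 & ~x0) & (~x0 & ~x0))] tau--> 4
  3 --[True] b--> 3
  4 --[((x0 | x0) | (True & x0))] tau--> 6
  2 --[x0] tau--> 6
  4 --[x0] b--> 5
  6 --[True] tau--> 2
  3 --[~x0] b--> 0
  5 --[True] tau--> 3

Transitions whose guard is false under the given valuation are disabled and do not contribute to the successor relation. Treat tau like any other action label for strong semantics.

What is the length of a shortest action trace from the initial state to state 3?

Answer: 3

Analysis:
BFS to 3:
  Layer 0: {0}
  Layer 1: {4}
  Layer 2: {5,6}
  Layer 3: {2,3}
3 enters at depth 3; path b·b·tau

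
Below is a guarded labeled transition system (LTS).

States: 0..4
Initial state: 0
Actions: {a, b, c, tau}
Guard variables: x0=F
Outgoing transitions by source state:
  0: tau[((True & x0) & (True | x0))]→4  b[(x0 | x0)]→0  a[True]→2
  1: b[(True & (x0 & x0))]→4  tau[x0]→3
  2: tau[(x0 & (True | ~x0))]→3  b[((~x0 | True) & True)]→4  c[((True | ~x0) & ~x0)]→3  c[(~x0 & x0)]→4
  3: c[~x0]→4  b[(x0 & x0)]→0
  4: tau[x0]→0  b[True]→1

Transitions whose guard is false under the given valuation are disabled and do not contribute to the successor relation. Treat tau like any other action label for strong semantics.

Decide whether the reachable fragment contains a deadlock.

Reachable = {0,1,2,3,4}
  0: a→2  [1 exit(s)]
  1: ∅  [deadlock]
  2: b→4  c→3  [2 exit(s)]
  3: c→4  [1 exit(s)]
  4: b→1  [1 exit(s)]
trace reaching 1: a·b·b

Answer: DEADLOCK at state 1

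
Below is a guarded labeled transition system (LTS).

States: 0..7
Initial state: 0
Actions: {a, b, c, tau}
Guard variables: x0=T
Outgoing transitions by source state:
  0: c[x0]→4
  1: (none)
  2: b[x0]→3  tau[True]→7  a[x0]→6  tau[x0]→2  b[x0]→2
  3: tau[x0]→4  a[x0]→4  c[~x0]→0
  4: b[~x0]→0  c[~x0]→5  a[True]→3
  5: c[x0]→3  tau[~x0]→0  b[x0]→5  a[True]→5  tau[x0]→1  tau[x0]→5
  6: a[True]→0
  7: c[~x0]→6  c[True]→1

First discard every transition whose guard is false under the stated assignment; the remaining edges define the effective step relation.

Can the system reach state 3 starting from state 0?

Answer: REACHABLE

Trace:
After dropping false guards: 16 live edges.
Layer 0: {0}
Layer 1: {4}  now seen {0,4}
Layer 2: {3}  now seen {0,3,4}
R = {0,3,4}
trace reaching 3: c·a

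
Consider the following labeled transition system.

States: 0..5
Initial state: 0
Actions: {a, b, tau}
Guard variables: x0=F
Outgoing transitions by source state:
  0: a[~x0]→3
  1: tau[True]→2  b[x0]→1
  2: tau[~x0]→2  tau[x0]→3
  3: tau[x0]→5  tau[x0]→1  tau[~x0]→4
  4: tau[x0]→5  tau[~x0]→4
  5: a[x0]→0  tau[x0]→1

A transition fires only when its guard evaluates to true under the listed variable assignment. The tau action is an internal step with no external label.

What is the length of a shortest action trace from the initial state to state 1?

Breadth-first toward 1:
  depth 0: {0}
  depth 1: {3}
  depth 2: {4}
1 never appears.

Answer: UNREACHABLE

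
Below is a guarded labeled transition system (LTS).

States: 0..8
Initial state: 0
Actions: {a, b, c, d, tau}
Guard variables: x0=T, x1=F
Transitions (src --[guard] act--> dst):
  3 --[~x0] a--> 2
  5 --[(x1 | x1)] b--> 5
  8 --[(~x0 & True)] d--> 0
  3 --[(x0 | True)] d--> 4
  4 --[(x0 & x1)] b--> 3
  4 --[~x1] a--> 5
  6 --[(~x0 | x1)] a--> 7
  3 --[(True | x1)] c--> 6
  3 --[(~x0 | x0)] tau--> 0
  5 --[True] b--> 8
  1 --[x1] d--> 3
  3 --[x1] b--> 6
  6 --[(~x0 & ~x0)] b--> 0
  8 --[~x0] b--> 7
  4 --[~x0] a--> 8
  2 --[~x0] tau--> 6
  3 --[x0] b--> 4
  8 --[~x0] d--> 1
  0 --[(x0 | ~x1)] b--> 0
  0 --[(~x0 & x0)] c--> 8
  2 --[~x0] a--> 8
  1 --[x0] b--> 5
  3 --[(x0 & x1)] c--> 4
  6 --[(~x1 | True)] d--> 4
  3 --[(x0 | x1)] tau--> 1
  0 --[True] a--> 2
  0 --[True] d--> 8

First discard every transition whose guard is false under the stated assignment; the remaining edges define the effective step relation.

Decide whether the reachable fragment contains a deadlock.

Reachable = {0,2,8}
  0: a→2  b→0  d→8  [deg 3]
  2: ∅  [no exit]
  8: ∅  [no exit]
witness 2: a

Answer: DEADLOCK at state 2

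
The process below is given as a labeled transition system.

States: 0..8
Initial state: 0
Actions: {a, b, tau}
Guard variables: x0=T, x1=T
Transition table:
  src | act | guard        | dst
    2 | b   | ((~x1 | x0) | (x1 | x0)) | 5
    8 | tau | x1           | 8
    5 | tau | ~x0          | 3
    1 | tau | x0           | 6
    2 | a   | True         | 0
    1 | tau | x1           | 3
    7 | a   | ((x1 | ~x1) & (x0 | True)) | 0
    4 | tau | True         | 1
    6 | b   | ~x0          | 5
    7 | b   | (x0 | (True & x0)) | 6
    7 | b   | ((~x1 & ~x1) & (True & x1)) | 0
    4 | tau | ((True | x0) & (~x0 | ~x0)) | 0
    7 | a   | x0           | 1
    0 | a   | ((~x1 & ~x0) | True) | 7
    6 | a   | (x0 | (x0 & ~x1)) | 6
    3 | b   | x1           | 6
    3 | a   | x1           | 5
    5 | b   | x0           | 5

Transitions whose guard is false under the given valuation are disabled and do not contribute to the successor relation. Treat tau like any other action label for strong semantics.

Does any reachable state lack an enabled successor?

Answer: DEADLOCK-FREE

Working:
Reachable = {0,1,3,5,6,7}
  0: a→7  [deg 1]
  1: tau→3  tau→6  [deg 2]
  3: a→5  b→6  [deg 2]
  5: b→5  [deg 1]
  6: a→6  [deg 1]
  7: a→0  a→1  b→6  [deg 3]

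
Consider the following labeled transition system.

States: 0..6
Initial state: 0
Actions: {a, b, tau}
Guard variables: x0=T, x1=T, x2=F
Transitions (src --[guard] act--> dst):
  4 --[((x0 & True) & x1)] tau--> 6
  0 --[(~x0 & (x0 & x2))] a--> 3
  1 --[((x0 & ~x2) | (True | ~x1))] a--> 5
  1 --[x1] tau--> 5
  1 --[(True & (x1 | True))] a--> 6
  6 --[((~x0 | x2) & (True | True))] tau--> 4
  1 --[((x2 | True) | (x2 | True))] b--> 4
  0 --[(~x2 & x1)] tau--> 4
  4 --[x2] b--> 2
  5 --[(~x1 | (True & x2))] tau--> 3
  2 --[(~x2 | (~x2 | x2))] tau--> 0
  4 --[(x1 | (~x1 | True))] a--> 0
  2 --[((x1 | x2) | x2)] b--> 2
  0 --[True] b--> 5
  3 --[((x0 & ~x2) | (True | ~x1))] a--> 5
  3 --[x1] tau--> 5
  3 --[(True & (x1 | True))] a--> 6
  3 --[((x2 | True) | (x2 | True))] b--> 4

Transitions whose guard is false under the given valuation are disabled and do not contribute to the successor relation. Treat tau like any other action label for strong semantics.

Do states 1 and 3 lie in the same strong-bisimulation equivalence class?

Bisimulation quotient by refinement:
  round 0: {{0,1,2,3,4,5,6}}
  round 1: {{0,2},{1,3},{4},{5,6}}
  round 2: {{0},{1,3},{2},{4},{5,6}}
Fixed point at round 3; 5 class(es).
[1]={1,3}  [3]={1,3}

Answer: BISIMILAR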